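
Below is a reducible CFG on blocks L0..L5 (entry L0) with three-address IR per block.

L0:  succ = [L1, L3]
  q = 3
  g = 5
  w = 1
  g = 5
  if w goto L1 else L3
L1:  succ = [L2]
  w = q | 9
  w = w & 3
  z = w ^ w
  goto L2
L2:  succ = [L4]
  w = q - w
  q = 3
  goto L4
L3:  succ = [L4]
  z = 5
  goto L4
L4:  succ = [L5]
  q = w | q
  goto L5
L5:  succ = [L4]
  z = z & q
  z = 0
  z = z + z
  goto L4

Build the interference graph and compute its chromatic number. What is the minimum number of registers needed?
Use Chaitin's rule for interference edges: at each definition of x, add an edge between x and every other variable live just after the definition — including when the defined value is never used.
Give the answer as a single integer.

Answer: 3

Analysis:
Block summaries:
  L0: {g,q,w} / ∅
  L1: {w,z} / {q}
  L2: {q,w} / {q,w}
  L3: {z} / ∅
  L4: {q} / {q,w}
  L5: {z} / {q,z}

Liveness:
  L0: in=∅ out={q,w}
  L1: in={q} out={q,w,z}
  L2: in={q,w,z} out={q,w,z}
  L3: in={q,w} out={q,w,z}
  L4: in={q,w,z} out={q,w,z}
  L5: in={q,w,z} out={q,w,z}

Conflict graph:
  g — {q,w}
  q — {g,w,z}
  w — {g,q,z}
  z — {q,w}

Registers:
  {g,q,w} pairwise interfere (3-clique) ⇒ χ ≥ 3
  3-colouring: R0={q}  R1={w}  R2={g,z}
  χ = 3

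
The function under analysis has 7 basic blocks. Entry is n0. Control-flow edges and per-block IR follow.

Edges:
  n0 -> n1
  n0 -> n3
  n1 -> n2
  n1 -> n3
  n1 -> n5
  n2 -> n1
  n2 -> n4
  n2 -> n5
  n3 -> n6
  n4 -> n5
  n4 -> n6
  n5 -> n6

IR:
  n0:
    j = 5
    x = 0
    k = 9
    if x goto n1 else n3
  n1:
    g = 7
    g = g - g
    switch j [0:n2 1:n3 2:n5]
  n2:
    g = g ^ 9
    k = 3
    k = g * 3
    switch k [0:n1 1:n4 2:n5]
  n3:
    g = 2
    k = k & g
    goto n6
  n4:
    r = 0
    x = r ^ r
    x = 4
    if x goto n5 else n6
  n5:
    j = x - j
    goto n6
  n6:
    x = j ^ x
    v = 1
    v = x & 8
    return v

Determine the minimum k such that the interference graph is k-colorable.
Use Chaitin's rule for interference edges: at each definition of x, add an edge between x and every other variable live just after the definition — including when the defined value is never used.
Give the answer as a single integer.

Answer: 4

Derivation:
Per-block:
  n0: {j,k,x} / ∅
  n1: {g} / {j}
  n2: {g,k} / {g}
  n3: {g,k} / {k}
  n4: {r,x} / ∅
  n5: {j} / {j,x}
  n6: {v,x} / {j,x}

Liveness:
  n0 li=∅ lo={j,k,x}
  n1 li={j,k,x} lo={g,j,k,x}
  n2 li={g,j,x} lo={j,k,x}
  n3 li={j,k,x} lo={j,x}
  n4 li={j} lo={j,x}
  n5 li={j,x} lo={j,x}
  n6 li={j,x} lo=∅

Interfere edges:
  g↔{j,k,x}
  j↔{g,k,r,x}
  k↔{g,j,x}
  r↔{j}
  v↔{x}
  x↔{g,j,k,v}

Chromatic number:
  lower bound: {g,j,k,x} mutually conflict ⇒ χ ≥ 4
  assign g→r2 j→r0 k→r3 r→r1 v→r0 x→r1 — no edge inside a register ⇒ χ ≤ 4
  χ = 4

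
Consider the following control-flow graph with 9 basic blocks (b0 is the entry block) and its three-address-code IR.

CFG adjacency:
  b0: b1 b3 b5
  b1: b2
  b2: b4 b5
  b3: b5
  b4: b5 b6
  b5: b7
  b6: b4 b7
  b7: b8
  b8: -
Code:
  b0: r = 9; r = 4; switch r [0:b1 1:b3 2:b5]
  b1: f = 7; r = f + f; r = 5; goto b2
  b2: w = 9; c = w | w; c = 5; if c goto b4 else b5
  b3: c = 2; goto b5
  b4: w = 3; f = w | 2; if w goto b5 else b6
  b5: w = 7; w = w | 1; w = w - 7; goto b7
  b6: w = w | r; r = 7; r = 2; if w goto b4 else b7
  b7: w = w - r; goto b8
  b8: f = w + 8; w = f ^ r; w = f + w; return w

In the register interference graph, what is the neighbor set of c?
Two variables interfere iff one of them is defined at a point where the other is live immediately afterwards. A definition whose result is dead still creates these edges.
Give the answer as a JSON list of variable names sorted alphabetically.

Block summaries:
  b0 def {r} use ∅
  b1 def {f,r} use ∅
  b2 def {c,w} use ∅
  b3 def {c} use ∅
  b4 def {f,w} use ∅
  b5 def {w} use ∅
  b6 def {r,w} use {r,w}
  b7 def {w} use {r,w}
  b8 def {f,w} use {r,w}

Liveness:
  b0: in=∅ out={r}
  b1: in=∅ out={r}
  b2: in={r} out={r}
  b3: in={r} out={r}
  b4: in={r} out={r,w}
  b5: in={r} out={r,w}
  b6: in={r,w} out={r,w}
  b7: in={r,w} out={r,w}
  b8: in={r,w} out=∅

Interfere edges:
  c↔{r}
  f↔{r,w}
  r↔{c,f,w}
  w↔{f,r}

N(c) = ["r"]

Answer: ["r"]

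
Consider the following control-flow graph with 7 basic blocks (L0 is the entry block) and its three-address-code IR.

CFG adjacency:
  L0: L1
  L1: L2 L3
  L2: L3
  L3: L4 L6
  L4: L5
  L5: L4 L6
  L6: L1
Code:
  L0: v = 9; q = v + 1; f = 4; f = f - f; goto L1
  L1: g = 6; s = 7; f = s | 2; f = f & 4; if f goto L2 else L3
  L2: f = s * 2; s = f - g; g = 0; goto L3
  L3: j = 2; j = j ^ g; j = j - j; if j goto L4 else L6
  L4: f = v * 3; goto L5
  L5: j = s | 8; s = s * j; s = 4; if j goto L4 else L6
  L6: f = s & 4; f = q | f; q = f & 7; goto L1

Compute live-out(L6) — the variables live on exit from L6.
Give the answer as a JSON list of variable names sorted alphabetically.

def/use:
  L0: {f,q,v} / ∅
  L1: {f,g,s} / ∅
  L2: {f,g,s} / {g,s}
  L3: {j} / {g}
  L4: {f} / {v}
  L5: {j,s} / {s}
  L6: {f,q} / {q,s}

Liveness:
  live L0: ∅→{q,v}
  live L1: {q,v}→{g,q,s,v}
  live L2: {g,q,s,v}→{g,q,s,v}
  live L3: {g,q,s,v}→{q,s,v}
  live L4: {q,s,v}→{q,s,v}
  live L5: {q,s,v}→{q,s,v}
  live L6: {q,s,v}→{q,v}

live-out(L6) = ["q", "v"]

Answer: ["q", "v"]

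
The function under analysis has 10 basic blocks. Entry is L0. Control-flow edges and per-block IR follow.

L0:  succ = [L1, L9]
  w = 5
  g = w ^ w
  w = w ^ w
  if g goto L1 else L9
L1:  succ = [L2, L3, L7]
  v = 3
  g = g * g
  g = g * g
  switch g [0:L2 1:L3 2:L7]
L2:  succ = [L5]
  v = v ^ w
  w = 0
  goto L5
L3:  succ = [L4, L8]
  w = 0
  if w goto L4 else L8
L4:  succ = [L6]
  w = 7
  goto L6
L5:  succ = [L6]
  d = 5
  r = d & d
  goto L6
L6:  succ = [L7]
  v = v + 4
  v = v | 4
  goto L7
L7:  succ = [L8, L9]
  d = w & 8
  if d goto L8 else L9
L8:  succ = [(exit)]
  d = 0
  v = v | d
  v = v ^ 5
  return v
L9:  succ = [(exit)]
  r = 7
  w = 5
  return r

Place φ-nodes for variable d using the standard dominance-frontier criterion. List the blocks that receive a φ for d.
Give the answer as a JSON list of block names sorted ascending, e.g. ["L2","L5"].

idom tree: L1←L0 L2←L1 L3←L1 L4←L3 L5←L2 L6←L1 L7←L1 L8←L1 L9←L0
Dom at joins:
  L6: preds {L4,L5}: {L0,L1,L3,L4} ∩ {L0,L1,L2,L5} = {L0,L1}; idom=L1
  L7: preds {L1,L6}: {L0,L1} ∩ {L0,L1,L6} = {L0,L1}; idom=L1
  L8: preds {L3,L7}: {L0,L1,L3} ∩ {L0,L1,L7} = {L0,L1}; idom=L1
  L9: preds {L0,L7}: {L0} ∩ {L0,L1,L7} = {L0}; idom=L0

Frontier:
  L6←L4: walk L4→L3 to L1
  L6←L5: walk L5→L2 to L1
  L7←L1: walk · to L1
  L7←L6: walk L6 to L1
  L8←L3: walk L3 to L1
  L8←L7: walk L7 to L1
  L9←L0: walk · to L0
  L9←L7: walk L7→L1 to L0
  L0 → ∅
  L1 → {L9}
  L2 → {L6}
  L3 → {L6,L8}
  L4 → {L6}
  L5 → {L6}
  L6 → {L7}
  L7 → {L8,L9}
  L8 → ∅
  L9 → ∅

φ for d: defs {L5,L7,L8}
  DF⁺ = {L6,L7,L8,L9}

Answer: ["L6", "L7", "L8", "L9"]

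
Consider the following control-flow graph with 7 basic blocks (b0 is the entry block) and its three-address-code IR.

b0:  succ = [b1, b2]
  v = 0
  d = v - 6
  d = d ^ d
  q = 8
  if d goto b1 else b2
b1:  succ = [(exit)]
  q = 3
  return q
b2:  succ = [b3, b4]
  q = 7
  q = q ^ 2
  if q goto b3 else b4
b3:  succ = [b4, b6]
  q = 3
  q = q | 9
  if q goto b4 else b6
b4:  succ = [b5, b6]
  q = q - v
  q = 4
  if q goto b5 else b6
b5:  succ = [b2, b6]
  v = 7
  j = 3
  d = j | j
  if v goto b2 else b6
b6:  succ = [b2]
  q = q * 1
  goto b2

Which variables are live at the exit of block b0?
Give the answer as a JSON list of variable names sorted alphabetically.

Answer: ["v"]

Analysis:
Block summaries:
  b0 def {d,q,v} use ∅
  b1 def {q} use ∅
  b2 def {q} use ∅
  b3 def {q} use ∅
  b4 def {q} use {q,v}
  b5 def {d,j,v} use ∅
  b6 def {q} use {q}

Live sets:
  b0 li=∅ lo={v}
  b1 li=∅ lo=∅
  b2 li={v} lo={q,v}
  b3 li={v} lo={q,v}
  b4 li={q,v} lo={q,v}
  b5 li={q} lo={q,v}
  b6 li={q,v} lo={v}

live-out(b0) = ["v"]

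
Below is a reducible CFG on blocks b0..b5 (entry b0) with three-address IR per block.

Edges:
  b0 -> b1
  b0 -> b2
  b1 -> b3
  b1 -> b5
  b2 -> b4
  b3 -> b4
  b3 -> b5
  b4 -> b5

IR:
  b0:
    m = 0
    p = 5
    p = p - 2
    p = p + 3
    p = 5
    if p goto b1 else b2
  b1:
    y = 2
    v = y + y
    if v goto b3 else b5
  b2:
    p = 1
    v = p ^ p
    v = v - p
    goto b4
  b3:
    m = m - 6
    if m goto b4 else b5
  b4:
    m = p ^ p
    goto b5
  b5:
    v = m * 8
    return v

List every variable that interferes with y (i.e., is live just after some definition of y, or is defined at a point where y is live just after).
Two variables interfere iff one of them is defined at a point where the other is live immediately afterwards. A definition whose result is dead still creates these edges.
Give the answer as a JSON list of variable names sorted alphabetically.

Answer: ["m", "p"]

Analysis:
Per-block:
  b0 def {m,p} use ∅
  b1 def {v,y} use ∅
  b2 def {p,v} use ∅
  b3 def {m} use {m}
  b4 def {m} use {p}
  b5 def {v} use {m}

Liveness:
  b0: in=∅ out={m,p}
  b1: in={m,p} out={m,p}
  b2: in=∅ out={p}
  b3: in={m,p} out={m,p}
  b4: in={p} out={m}
  b5: in={m} out=∅

Interfere edges:
  m↔{p,v,y}
  p↔{m,v,y}
  v↔{m,p}
  y↔{m,p}

N(y) = ["m", "p"]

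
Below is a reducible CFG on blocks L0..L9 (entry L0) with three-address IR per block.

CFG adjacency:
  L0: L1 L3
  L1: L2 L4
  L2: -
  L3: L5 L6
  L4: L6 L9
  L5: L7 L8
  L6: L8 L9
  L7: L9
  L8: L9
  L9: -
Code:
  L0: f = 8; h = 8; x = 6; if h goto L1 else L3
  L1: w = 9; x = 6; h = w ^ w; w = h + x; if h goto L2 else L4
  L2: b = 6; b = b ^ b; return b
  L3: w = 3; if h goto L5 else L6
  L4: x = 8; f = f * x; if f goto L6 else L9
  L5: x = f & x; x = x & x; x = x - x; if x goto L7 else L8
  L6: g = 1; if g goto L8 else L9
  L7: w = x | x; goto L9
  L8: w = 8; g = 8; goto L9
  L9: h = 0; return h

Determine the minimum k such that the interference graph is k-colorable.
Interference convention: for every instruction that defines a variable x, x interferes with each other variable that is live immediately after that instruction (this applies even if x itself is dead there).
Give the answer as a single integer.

Block summaries:
  L0: {f,h,x} / ∅
  L1: {h,w,x} / ∅
  L2: {b} / ∅
  L3: {w} / {h}
  L4: {f,x} / {f}
  L5: {x} / {f,x}
  L6: {g} / ∅
  L7: {w} / {x}
  L8: {g,w} / ∅
  L9: {h} / ∅

Backward fixpoint:
  L0 li=∅ lo={f,h,x}
  L1 li={f} lo={f}
  L2 li=∅ lo=∅
  L3 li={f,h,x} lo={f,x}
  L4 li={f} lo=∅
  L5 li={f,x} lo={x}
  L6 li=∅ lo=∅
  L7 li={x} lo=∅
  L8 li=∅ lo=∅
  L9 li=∅ lo=∅

Interference:
  b↔∅
  f↔{h,w,x}
  g↔∅
  h↔{f,w,x}
  w↔{f,h,x}
  x↔{f,h,w}

Colouring:
  {f,h,w,x} pairwise interfere (4-clique) ⇒ χ ≥ 4
  4-colouring: r0={b,f,g}  r1={h}  r2={w}  r3={x}
  χ = 4

Answer: 4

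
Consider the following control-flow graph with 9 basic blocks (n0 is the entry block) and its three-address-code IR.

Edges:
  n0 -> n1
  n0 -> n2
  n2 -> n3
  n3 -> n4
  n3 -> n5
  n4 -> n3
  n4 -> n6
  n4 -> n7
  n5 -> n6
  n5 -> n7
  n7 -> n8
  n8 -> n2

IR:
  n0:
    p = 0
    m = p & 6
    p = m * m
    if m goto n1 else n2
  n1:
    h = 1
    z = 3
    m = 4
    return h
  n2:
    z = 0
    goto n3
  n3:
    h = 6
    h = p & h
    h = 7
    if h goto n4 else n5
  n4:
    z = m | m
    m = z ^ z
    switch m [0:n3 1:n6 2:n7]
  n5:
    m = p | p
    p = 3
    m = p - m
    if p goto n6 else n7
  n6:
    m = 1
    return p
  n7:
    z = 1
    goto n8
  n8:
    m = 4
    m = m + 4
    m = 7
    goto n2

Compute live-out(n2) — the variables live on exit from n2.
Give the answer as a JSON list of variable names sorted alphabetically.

Block summaries:
  n0 def {m,p} use ∅
  n1 def {h,m,z} use ∅
  n2 def {z} use ∅
  n3 def {h} use {p}
  n4 def {m,z} use {m}
  n5 def {m,p} use {p}
  n6 def {m} use {p}
  n7 def {z} use ∅
  n8 def {m} use ∅

Liveness:
  n0: in=∅ out={m,p}
  n1: in=∅ out=∅
  n2: in={m,p} out={m,p}
  n3: in={m,p} out={m,p}
  n4: in={m,p} out={m,p}
  n5: in={p} out={p}
  n6: in={p} out=∅
  n7: in={p} out={p}
  n8: in={p} out={m,p}

live-out(n2) = ["m", "p"]

Answer: ["m", "p"]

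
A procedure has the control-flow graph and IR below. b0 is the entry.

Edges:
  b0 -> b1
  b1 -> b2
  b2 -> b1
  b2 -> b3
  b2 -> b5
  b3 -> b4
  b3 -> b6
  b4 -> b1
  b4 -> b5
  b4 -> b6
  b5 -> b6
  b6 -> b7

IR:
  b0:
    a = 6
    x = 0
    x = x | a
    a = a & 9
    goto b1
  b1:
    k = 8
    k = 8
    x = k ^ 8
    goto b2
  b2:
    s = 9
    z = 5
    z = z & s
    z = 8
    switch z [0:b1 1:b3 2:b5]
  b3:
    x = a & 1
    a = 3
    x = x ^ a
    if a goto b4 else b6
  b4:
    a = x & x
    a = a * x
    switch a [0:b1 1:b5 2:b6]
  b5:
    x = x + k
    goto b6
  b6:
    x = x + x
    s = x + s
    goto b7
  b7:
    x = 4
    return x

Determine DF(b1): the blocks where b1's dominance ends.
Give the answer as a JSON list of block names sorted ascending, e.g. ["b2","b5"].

idom tree: b1←b0 b2←b1 b3←b2 b4←b3 b5←b2 b6←b2 b7←b6
Join-block Dom:
  b1: preds {b0,b2,b4}: {b0} ∩ {b0,b1,b2} ∩ {b0,b1,b2,b3,b4} = {b0}; idom=b0
  b5: preds {b2,b4}: {b0,b1,b2} ∩ {b0,b1,b2,b3,b4} = {b0,b1,b2}; idom=b2
  b6: preds {b3,b4,b5}: {b0,b1,b2,b3} ∩ {b0,b1,b2,b3,b4} ∩ {b0,b1,b2,b5} = {b0,b1,b2}; idom=b2

DF walk-up:
  b1←b0: walk · to b0
  b1←b2: walk b2→b1 to b0
  b1←b4: walk b4→b3→b2→b1 to b0
  b5←b2: walk · to b2
  b5←b4: walk b4→b3 to b2
  b6←b3: walk b3 to b2
  b6←b4: walk b4→b3 to b2
  b6←b5: walk b5 to b2
  b0: DF=∅
  b1: DF={b1}
  b2: DF={b1}
  b3: DF={b1,b5,b6}
  b4: DF={b1,b5,b6}
  b5: DF={b6}
  b6: DF=∅
  b7: DF=∅

DF(b1) = ["b1"]

Answer: ["b1"]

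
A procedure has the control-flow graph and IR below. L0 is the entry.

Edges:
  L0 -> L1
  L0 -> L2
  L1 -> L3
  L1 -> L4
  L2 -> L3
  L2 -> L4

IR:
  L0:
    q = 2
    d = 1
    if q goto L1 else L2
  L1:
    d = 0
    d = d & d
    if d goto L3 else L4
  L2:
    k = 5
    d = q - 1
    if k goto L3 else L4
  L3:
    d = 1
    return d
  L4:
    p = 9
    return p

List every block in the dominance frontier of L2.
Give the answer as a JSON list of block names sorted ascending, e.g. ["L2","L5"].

idom tree: L1←L0 L2←L0 L3←L0 L4←L0
Dom at joins:
  L3: preds {L1,L2}: {L0,L1} ∩ {L0,L2} = {L0}; idom=L0
  L4: preds {L1,L2}: {L0,L1} ∩ {L0,L2} = {L0}; idom=L0

DF walk-up:
  L3←L1: walk L1 to L0
  L3←L2: walk L2 to L0
  L4←L1: walk L1 to L0
  L4←L2: walk L2 to L0
  L0: DF=∅
  L1: DF={L3,L4}
  L2: DF={L3,L4}
  L3: DF=∅
  L4: DF=∅

DF(L2) = ["L3", "L4"]

Answer: ["L3", "L4"]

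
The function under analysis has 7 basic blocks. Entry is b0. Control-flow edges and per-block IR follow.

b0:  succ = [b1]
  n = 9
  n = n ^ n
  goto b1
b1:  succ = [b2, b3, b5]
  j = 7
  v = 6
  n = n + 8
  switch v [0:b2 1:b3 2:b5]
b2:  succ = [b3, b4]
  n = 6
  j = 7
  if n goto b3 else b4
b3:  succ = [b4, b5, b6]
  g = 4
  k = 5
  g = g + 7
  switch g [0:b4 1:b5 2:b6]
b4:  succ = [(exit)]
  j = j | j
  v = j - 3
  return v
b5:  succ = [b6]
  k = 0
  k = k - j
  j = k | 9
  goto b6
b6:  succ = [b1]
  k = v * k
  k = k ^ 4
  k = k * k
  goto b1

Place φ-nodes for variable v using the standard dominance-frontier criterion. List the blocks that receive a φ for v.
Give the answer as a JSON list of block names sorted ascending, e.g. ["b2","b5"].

idom tree: b1←b0 b2←b1 b3←b1 b4←b1 b5←b1 b6←b1
Join-block Dom:
  b1: preds {b0,b6}: {b0} ∩ {b0,b1,b6} = {b0}; idom=b0
  b3: preds {b1,b2}: {b0,b1} ∩ {b0,b1,b2} = {b0,b1}; idom=b1
  b4: preds {b2,b3}: {b0,b1,b2} ∩ {b0,b1,b3} = {b0,b1}; idom=b1
  b5: preds {b1,b3}: {b0,b1} ∩ {b0,b1,b3} = {b0,b1}; idom=b1
  b6: preds {b3,b5}: {b0,b1,b3} ∩ {b0,b1,b5} = {b0,b1}; idom=b1

DF walk-up:
  b1←b0: walk · to b0
  b1←b6: walk b6→b1 to b0
  b3←b1: walk · to b1
  b3←b2: walk b2 to b1
  b4←b2: walk b2 to b1
  b4←b3: walk b3 to b1
  b5←b1: walk · to b1
  b5←b3: walk b3 to b1
  b6←b3: walk b3 to b1
  b6←b5: walk b5 to b1
  DF(b0)=∅
  DF(b1)={b1}
  DF(b2)={b3,b4}
  DF(b3)={b4,b5,b6}
  DF(b4)=∅
  DF(b5)={b6}
  DF(b6)={b1}

φ for v: defs {b1,b4}
  DF⁺ = {b1}

Answer: ["b1"]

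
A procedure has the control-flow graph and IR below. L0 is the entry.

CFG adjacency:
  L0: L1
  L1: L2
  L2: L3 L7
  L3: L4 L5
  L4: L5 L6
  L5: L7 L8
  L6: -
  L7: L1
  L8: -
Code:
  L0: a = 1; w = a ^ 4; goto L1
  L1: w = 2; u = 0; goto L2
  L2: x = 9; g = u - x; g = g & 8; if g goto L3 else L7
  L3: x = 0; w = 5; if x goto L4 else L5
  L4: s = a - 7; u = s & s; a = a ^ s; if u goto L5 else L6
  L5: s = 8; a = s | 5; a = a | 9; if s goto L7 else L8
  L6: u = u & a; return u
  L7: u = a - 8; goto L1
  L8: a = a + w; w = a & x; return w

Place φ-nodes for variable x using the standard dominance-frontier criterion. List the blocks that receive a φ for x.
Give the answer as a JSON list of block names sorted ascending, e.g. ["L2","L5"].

Answer: ["L1", "L7"]

Derivation:
idom tree: L1←L0 L2←L1 L3←L2 L4←L3 L5←L3 L6←L4 L7←L2 L8←L5
Dom∩ at merges:
  L1: preds {L0,L7}: {L0} ∩ {L0,L1,L2,L7} = {L0}; idom=L0
  L5: preds {L3,L4}: {L0,L1,L2,L3} ∩ {L0,L1,L2,L3,L4} = {L0,L1,L2,L3}; idom=L3
  L7: preds {L2,L5}: {L0,L1,L2} ∩ {L0,L1,L2,L3,L5} = {L0,L1,L2}; idom=L2

DF walk-up:
  join L1 pred L0: · stop@L0
  join L1 pred L7: L7→L2→L1 stop@L0
  join L5 pred L3: · stop@L3
  join L5 pred L4: L4 stop@L3
  join L7 pred L2: · stop@L2
  join L7 pred L5: L5→L3 stop@L2
  DF(L0)=∅
  DF(L1)={L1}
  DF(L2)={L1}
  DF(L3)={L7}
  DF(L4)={L5}
  DF(L5)={L7}
  DF(L6)=∅
  DF(L7)={L1}
  DF(L8)=∅

φ for x: defs {L2,L3}
  DF⁺ = {L1,L7}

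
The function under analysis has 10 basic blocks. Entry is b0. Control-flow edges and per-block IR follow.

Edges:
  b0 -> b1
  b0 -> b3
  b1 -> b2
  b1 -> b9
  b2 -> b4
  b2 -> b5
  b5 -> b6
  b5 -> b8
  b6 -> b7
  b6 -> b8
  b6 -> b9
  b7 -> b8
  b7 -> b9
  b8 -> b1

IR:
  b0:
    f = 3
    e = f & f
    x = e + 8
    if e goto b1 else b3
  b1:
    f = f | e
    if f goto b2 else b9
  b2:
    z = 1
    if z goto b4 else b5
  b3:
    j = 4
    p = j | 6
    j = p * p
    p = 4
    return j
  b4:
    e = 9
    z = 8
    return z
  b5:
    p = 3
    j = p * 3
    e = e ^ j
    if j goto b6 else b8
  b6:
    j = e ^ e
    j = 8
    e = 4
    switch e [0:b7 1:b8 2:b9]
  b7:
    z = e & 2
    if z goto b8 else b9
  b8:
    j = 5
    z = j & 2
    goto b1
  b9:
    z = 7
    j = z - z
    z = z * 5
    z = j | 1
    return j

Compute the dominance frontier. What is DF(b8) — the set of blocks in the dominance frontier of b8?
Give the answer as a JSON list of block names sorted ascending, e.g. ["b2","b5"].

Answer: ["b1"]

Derivation:
idom tree: b1←b0 b2←b1 b3←b0 b4←b2 b5←b2 b6←b5 b7←b6 b8←b5 b9←b1
Join-block Dom:
  b1: preds {b0,b8}: {b0} ∩ {b0,b1,b2,b5,b8} = {b0}; idom=b0
  b8: preds {b5,b6,b7}: {b0,b1,b2,b5} ∩ {b0,b1,b2,b5,b6} ∩ {b0,b1,b2,b5,b6,b7} = {b0,b1,b2,b5}; idom=b5
  b9: preds {b1,b6,b7}: {b0,b1} ∩ {b0,b1,b2,b5,b6} ∩ {b0,b1,b2,b5,b6,b7} = {b0,b1}; idom=b1

DF walk-up:
  join b1 pred b0: · stop@b0
  join b1 pred b8: b8→b5→b2→b1 stop@b0
  join b8 pred b5: · stop@b5
  join b8 pred b6: b6 stop@b5
  join b8 pred b7: b7→b6 stop@b5
  join b9 pred b1: · stop@b1
  join b9 pred b6: b6→b5→b2 stop@b1
  join b9 pred b7: b7→b6→b5→b2 stop@b1
  b0 → ∅
  b1 → {b1}
  b2 → {b1,b9}
  b3 → ∅
  b4 → ∅
  b5 → {b1,b9}
  b6 → {b8,b9}
  b7 → {b8,b9}
  b8 → {b1}
  b9 → ∅

DF(b8) = ["b1"]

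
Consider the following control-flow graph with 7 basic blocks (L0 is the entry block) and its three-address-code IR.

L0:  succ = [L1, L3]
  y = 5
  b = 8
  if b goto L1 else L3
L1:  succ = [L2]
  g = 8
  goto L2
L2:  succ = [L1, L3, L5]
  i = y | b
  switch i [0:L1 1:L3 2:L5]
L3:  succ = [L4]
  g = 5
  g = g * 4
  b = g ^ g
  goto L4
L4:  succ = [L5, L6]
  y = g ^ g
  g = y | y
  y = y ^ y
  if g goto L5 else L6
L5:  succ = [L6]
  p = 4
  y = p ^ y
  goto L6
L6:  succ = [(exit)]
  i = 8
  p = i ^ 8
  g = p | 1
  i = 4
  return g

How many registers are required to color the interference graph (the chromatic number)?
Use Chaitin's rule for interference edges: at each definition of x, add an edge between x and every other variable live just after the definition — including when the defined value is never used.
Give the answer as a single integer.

def/use:
  L0: {b,y} / ∅
  L1: {g} / ∅
  L2: {i} / {b,y}
  L3: {b,g} / ∅
  L4: {g,y} / {g}
  L5: {p,y} / {y}
  L6: {g,i,p} / ∅

Live sets:
  L0 li=∅ lo={b,y}
  L1 li={b,y} lo={b,y}
  L2 li={b,y} lo={b,y}
  L3 li=∅ lo={g}
  L4 li={g} lo={y}
  L5 li={y} lo=∅
  L6 li=∅ lo=∅

Interfere edges:
  b: {g,i,y}
  g: {b,i,y}
  i: {b,g,y}
  p: {y}
  y: {b,g,i,p}

Colouring:
  lower bound: {b,g,i,y} mutually conflict ⇒ χ ≥ 4
  4-colouring: c0={y}  c1={b,p}  c2={g}  c3={i}
  χ = 4

Answer: 4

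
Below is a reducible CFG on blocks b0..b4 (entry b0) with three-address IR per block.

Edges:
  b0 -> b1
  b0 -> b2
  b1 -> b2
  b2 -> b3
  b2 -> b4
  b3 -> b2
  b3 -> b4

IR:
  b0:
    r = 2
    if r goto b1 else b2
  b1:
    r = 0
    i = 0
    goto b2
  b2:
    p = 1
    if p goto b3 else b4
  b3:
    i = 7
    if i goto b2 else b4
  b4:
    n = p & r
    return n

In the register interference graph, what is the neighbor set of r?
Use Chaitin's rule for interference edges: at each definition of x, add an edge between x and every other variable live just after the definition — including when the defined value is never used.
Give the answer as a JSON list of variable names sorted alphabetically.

def/use:
  b0: def={r} ue=∅
  b1: def={i,r} ue=∅
  b2: def={p} ue=∅
  b3: def={i} ue=∅
  b4: def={n} ue={p,r}

Backward fixpoint:
  b0 li=∅ lo={r}
  b1 li=∅ lo={r}
  b2 li={r} lo={p,r}
  b3 li={p,r} lo={p,r}
  b4 li={p,r} lo=∅

Interfere edges:
  i — {p,r}
  n — ∅
  p — {i,r}
  r — {i,p}

N(r) = ["i", "p"]

Answer: ["i", "p"]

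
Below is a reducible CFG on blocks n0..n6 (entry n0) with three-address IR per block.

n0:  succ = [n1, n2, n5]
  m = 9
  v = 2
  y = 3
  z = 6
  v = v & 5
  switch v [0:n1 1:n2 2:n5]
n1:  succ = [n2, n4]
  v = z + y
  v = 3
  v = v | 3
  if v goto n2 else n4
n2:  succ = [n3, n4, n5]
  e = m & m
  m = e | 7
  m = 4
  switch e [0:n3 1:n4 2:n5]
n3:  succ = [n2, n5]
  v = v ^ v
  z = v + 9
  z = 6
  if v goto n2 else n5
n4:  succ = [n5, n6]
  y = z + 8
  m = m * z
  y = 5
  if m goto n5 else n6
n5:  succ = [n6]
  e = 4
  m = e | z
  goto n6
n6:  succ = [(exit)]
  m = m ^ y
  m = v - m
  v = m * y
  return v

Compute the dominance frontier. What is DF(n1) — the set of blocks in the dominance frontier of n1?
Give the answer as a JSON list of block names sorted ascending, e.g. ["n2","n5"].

idom tree: n1←n0 n2←n0 n3←n2 n4←n0 n5←n0 n6←n0
Join-block Dom:
  n2: preds {n0,n1,n3}: {n0} ∩ {n0,n1} ∩ {n0,n2,n3} = {n0}; idom=n0
  n4: preds {n1,n2}: {n0,n1} ∩ {n0,n2} = {n0}; idom=n0
  n5: preds {n0,n2,n3,n4}: {n0} ∩ {n0,n2} ∩ {n0,n2,n3} ∩ {n0,n4} = {n0}; idom=n0
  n6: preds {n4,n5}: {n0,n4} ∩ {n0,n5} = {n0}; idom=n0

DF derivation:
  join n2 pred n0: · stop@n0
  join n2 pred n1: n1 stop@n0
  join n2 pred n3: n3→n2 stop@n0
  join n4 pred n1: n1 stop@n0
  join n4 pred n2: n2 stop@n0
  join n5 pred n0: · stop@n0
  join n5 pred n2: n2 stop@n0
  join n5 pred n3: n3→n2 stop@n0
  join n5 pred n4: n4 stop@n0
  join n6 pred n4: n4 stop@n0
  join n6 pred n5: n5 stop@n0
  DF(n0)=∅
  DF(n1)={n2,n4}
  DF(n2)={n2,n4,n5}
  DF(n3)={n2,n5}
  DF(n4)={n5,n6}
  DF(n5)={n6}
  DF(n6)=∅

DF(n1) = ["n2", "n4"]

Answer: ["n2", "n4"]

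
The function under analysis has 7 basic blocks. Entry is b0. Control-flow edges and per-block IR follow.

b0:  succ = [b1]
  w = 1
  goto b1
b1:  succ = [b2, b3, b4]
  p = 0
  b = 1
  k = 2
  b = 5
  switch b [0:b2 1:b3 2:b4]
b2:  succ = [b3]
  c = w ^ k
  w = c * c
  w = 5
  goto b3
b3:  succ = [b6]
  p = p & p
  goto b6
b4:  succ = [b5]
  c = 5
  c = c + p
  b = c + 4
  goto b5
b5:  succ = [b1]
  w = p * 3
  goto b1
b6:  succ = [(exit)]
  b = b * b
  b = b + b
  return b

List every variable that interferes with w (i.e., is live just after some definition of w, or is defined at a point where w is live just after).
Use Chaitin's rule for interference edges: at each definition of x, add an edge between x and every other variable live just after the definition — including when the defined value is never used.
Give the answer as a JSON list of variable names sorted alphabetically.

Block summaries:
  b0: {w} / ∅
  b1: {b,k,p} / ∅
  b2: {c,w} / {k,w}
  b3: {p} / {p}
  b4: {b,c} / {p}
  b5: {w} / {p}
  b6: {b} / {b}

Liveness:
  b0: in=∅ out={w}
  b1: in={w} out={b,k,p,w}
  b2: in={b,k,p,w} out={b,p}
  b3: in={b,p} out={b}
  b4: in={p} out={p}
  b5: in={p} out={w}
  b6: in={b} out=∅

Interfere edges:
  b: {c,k,p,w}
  c: {b,p}
  k: {b,p,w}
  p: {b,c,k,w}
  w: {b,k,p}

N(w) = ["b", "k", "p"]

Answer: ["b", "k", "p"]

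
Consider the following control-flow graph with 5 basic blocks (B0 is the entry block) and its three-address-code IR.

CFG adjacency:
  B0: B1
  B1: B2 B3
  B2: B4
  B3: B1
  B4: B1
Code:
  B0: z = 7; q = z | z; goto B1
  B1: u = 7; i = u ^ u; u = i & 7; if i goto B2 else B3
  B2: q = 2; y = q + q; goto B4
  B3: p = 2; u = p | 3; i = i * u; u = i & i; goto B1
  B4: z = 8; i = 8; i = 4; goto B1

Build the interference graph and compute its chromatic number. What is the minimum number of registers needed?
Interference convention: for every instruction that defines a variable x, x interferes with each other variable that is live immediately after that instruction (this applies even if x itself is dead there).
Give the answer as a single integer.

Block summaries:
  B0: def={q,z} ue=∅
  B1: def={i,u} ue=∅
  B2: def={q,y} ue=∅
  B3: def={i,p,u} ue={i}
  B4: def={i,z} ue=∅

Liveness:
  B0 li=∅ lo=∅
  B1 li=∅ lo={i}
  B2 li=∅ lo=∅
  B3 li={i} lo=∅
  B4 li=∅ lo=∅

Interfere edges:
  i: {p,u}
  p: {i}
  q: ∅
  u: {i}
  y: ∅
  z: ∅

Colouring:
  lower bound: {i,p} mutually conflict ⇒ χ ≥ 2
  2-colouring: r0={i,q,y,z}  r1={p,u}
  χ = 2

Answer: 2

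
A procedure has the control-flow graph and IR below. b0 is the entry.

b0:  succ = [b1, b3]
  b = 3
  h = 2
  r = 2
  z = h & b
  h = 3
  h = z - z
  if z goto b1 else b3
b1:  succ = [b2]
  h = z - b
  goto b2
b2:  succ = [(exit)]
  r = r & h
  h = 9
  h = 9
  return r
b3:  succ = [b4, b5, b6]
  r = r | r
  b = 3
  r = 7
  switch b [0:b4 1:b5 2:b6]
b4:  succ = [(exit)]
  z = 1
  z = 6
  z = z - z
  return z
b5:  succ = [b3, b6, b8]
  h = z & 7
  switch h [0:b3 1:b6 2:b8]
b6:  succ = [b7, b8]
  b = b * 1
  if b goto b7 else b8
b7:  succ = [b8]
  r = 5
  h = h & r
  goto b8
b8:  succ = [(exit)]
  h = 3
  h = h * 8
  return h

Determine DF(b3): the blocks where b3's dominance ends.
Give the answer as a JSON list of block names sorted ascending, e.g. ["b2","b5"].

Answer: ["b3"]

Derivation:
idom tree: b1←b0 b2←b1 b3←b0 b4←b3 b5←b3 b6←b3 b7←b6 b8←b3
Dom∩ at merges:
  b3: preds {b0,b5}: {b0} ∩ {b0,b3,b5} = {b0}; idom=b0
  b6: preds {b3,b5}: {b0,b3} ∩ {b0,b3,b5} = {b0,b3}; idom=b3
  b8: preds {b5,b6,b7}: {b0,b3,b5} ∩ {b0,b3,b6} ∩ {b0,b3,b6,b7} = {b0,b3}; idom=b3

DF derivation:
  b3←b0: walk · to b0
  b3←b5: walk b5→b3 to b0
  b6←b3: walk · to b3
  b6←b5: walk b5 to b3
  b8←b5: walk b5 to b3
  b8←b6: walk b6 to b3
  b8←b7: walk b7→b6 to b3
  b0 → ∅
  b1 → ∅
  b2 → ∅
  b3 → {b3}
  b4 → ∅
  b5 → {b3,b6,b8}
  b6 → {b8}
  b7 → {b8}
  b8 → ∅

DF(b3) = ["b3"]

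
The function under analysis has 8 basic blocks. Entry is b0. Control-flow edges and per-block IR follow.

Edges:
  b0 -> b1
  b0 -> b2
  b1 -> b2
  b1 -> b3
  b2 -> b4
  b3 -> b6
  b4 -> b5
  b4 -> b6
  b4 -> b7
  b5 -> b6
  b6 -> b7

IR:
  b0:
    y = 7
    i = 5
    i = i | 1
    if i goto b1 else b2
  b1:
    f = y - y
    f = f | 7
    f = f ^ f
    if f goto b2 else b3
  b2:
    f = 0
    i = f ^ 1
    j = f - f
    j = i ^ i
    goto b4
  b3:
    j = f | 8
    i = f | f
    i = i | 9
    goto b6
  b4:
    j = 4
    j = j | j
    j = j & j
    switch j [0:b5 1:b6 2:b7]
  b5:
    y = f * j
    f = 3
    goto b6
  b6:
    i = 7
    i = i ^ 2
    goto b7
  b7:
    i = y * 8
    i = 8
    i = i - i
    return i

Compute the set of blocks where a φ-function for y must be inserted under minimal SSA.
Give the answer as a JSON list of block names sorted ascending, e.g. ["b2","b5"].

Answer: ["b6", "b7"]

Working:
idom tree: b1←b0 b2←b0 b3←b1 b4←b2 b5←b4 b6←b0 b7←b0
Dom at joins:
  b2: preds {b0,b1}: {b0} ∩ {b0,b1} = {b0}; idom=b0
  b6: preds {b3,b4,b5}: {b0,b1,b3} ∩ {b0,b2,b4} ∩ {b0,b2,b4,b5} = {b0}; idom=b0
  b7: preds {b4,b6}: {b0,b2,b4} ∩ {b0,b6} = {b0}; idom=b0

DF walk-up:
  join b2 pred b0: · stop@b0
  join b2 pred b1: b1 stop@b0
  join b6 pred b3: b3→b1 stop@b0
  join b6 pred b4: b4→b2 stop@b0
  join b6 pred b5: b5→b4→b2 stop@b0
  join b7 pred b4: b4→b2 stop@b0
  join b7 pred b6: b6 stop@b0
  b0: DF=∅
  b1: DF={b2,b6}
  b2: DF={b6,b7}
  b3: DF={b6}
  b4: DF={b6,b7}
  b5: DF={b6}
  b6: DF={b7}
  b7: DF=∅

φ for y: defs {b0,b5}
  DF⁺ = {b6,b7}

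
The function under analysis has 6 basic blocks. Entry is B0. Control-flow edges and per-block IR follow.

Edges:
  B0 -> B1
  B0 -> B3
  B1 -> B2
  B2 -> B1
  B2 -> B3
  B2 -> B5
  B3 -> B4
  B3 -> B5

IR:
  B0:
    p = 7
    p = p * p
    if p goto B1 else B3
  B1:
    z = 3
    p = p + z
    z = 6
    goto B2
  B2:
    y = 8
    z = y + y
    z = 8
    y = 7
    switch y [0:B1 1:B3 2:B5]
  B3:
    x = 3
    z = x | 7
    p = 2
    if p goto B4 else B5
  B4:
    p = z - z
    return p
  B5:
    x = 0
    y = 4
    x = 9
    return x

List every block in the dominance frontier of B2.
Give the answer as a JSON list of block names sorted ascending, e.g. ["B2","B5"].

Answer: ["B1", "B3", "B5"]

Analysis:
idom tree: B1←B0 B2←B1 B3←B0 B4←B3 B5←B0
Join-block Dom:
  B1: preds {B0,B2}: {B0} ∩ {B0,B1,B2} = {B0}; idom=B0
  B3: preds {B0,B2}: {B0} ∩ {B0,B1,B2} = {B0}; idom=B0
  B5: preds {B2,B3}: {B0,B1,B2} ∩ {B0,B3} = {B0}; idom=B0

DF derivation:
  B1←B0: walk · to B0
  B1←B2: walk B2→B1 to B0
  B3←B0: walk · to B0
  B3←B2: walk B2→B1 to B0
  B5←B2: walk B2→B1 to B0
  B5←B3: walk B3 to B0
  B0 → ∅
  B1 → {B1,B3,B5}
  B2 → {B1,B3,B5}
  B3 → {B5}
  B4 → ∅
  B5 → ∅

DF(B2) = ["B1", "B3", "B5"]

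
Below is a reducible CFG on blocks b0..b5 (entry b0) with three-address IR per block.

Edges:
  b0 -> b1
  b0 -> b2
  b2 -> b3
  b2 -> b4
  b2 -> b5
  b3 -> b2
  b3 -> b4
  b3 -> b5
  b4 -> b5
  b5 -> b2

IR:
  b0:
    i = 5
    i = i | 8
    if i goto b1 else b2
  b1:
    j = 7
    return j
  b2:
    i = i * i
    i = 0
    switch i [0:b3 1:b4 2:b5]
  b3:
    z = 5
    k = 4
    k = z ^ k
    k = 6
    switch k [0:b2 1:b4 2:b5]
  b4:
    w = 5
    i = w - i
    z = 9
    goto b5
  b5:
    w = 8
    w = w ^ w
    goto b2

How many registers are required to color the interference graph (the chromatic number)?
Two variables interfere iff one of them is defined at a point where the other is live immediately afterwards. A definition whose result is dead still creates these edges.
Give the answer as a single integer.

Block summaries:
  b0: {i} / ∅
  b1: {j} / ∅
  b2: {i} / {i}
  b3: {k,z} / ∅
  b4: {i,w,z} / {i}
  b5: {w} / ∅

Liveness:
  b0: in=∅ out={i}
  b1: in=∅ out=∅
  b2: in={i} out={i}
  b3: in={i} out={i}
  b4: in={i} out={i}
  b5: in={i} out={i}

Interfere edges:
  i — {k,w,z}
  j — ∅
  k — {i,z}
  w — {i}
  z — {i,k}

Colouring:
  clique {i,k,z} ⇒ need ≥ 3
  assign i→R0 j→R0 k→R1 w→R1 z→R2 — no edge inside a register ⇒ χ ≤ 3
  χ = 3

Answer: 3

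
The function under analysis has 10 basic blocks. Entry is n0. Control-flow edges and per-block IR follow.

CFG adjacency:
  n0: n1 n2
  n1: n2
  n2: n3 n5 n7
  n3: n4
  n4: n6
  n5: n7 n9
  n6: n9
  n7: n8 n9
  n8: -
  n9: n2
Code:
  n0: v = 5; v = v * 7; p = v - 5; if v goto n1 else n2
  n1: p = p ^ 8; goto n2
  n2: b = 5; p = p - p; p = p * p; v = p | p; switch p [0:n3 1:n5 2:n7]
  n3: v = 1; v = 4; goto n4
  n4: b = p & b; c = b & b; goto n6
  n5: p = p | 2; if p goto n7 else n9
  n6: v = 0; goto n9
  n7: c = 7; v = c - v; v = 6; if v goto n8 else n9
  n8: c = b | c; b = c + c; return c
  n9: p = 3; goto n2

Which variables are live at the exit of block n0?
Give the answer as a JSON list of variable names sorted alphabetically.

Answer: ["p"]

Derivation:
Per-block:
  n0: def={p,v} ue=∅
  n1: def={p} ue={p}
  n2: def={b,p,v} ue={p}
  n3: def={v} ue=∅
  n4: def={b,c} ue={b,p}
  n5: def={p} ue={p}
  n6: def={v} ue=∅
  n7: def={c,v} ue={v}
  n8: def={b,c} ue={b,c}
  n9: def={p} ue=∅

Backward fixpoint:
  n0 li=∅ lo={p}
  n1 li={p} lo={p}
  n2 li={p} lo={b,p,v}
  n3 li={b,p} lo={b,p}
  n4 li={b,p} lo=∅
  n5 li={b,p,v} lo={b,v}
  n6 li=∅ lo=∅
  n7 li={b,v} lo={b,c}
  n8 li={b,c} lo=∅
  n9 li=∅ lo={p}

live-out(n0) = ["p"]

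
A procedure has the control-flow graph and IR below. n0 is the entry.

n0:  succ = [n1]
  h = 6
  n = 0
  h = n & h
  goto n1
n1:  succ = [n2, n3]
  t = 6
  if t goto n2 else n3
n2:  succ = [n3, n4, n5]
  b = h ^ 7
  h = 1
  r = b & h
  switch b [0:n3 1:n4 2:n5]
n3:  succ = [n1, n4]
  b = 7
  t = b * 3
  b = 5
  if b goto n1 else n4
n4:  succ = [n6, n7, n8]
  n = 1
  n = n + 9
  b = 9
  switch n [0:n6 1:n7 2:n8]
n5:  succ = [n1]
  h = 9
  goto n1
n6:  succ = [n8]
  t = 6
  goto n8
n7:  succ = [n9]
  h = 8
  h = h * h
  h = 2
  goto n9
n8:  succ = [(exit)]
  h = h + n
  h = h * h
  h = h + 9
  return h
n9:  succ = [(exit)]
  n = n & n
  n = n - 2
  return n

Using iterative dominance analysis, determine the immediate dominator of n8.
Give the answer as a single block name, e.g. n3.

idom tree: n1←n0 n2←n1 n3←n1 n4←n1 n5←n2 n6←n4 n7←n4 n8←n4 n9←n7
Join-block Dom:
  n1: preds {n0,n3,n5}: {n0} ∩ {n0,n1,n3} ∩ {n0,n1,n2,n5} = {n0}; idom=n0
  n3: preds {n1,n2}: {n0,n1} ∩ {n0,n1,n2} = {n0,n1}; idom=n1
  n4: preds {n2,n3}: {n0,n1,n2} ∩ {n0,n1,n3} = {n0,n1}; idom=n1
  n8: preds {n4,n6}: {n0,n1,n4} ∩ {n0,n1,n4,n6} = {n0,n1,n4}; idom=n4

idom(n8) = n4

Answer: n4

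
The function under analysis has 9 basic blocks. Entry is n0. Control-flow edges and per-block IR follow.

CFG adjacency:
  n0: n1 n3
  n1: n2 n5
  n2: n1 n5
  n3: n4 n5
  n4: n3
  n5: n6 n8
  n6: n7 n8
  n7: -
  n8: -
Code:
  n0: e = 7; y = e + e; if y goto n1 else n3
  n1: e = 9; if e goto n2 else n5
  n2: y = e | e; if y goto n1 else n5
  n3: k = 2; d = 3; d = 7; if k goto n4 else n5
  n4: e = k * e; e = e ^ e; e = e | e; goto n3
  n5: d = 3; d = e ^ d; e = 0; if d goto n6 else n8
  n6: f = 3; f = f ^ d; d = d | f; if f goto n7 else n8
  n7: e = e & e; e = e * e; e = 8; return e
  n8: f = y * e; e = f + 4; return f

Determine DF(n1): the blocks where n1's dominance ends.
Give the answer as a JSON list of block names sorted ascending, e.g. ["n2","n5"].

idom tree: n1←n0 n2←n1 n3←n0 n4←n3 n5←n0 n6←n5 n7←n6 n8←n5
Dom at joins:
  n1: preds {n0,n2}: {n0} ∩ {n0,n1,n2} = {n0}; idom=n0
  n3: preds {n0,n4}: {n0} ∩ {n0,n3,n4} = {n0}; idom=n0
  n5: preds {n1,n2,n3}: {n0,n1} ∩ {n0,n1,n2} ∩ {n0,n3} = {n0}; idom=n0
  n8: preds {n5,n6}: {n0,n5} ∩ {n0,n5,n6} = {n0,n5}; idom=n5

DF derivation:
  n1←n0: walk · to n0
  n1←n2: walk n2→n1 to n0
  n3←n0: walk · to n0
  n3←n4: walk n4→n3 to n0
  n5←n1: walk n1 to n0
  n5←n2: walk n2→n1 to n0
  n5←n3: walk n3 to n0
  n8←n5: walk · to n5
  n8←n6: walk n6 to n5
  DF(n0)=∅
  DF(n1)={n1,n5}
  DF(n2)={n1,n5}
  DF(n3)={n3,n5}
  DF(n4)={n3}
  DF(n5)=∅
  DF(n6)={n8}
  DF(n7)=∅
  DF(n8)=∅

DF(n1) = ["n1", "n5"]

Answer: ["n1", "n5"]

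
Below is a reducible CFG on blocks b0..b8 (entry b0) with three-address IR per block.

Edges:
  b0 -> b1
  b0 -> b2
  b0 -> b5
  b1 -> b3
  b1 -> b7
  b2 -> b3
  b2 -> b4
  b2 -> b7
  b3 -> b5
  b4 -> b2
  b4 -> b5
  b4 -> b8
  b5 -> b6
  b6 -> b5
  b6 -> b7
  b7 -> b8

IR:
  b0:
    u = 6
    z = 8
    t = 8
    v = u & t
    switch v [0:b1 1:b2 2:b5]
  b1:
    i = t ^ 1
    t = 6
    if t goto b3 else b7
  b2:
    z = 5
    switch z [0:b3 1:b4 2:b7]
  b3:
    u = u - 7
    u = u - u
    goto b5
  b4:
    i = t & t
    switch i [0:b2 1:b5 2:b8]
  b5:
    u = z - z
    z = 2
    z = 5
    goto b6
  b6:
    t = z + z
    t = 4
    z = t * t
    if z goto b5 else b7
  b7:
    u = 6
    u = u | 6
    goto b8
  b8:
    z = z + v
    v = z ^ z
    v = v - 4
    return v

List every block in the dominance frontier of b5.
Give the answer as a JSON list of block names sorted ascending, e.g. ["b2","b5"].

Answer: ["b5", "b7"]

Derivation:
idom tree: b1←b0 b2←b0 b3←b0 b4←b2 b5←b0 b6←b5 b7←b0 b8←b0
Dom∩ at merges:
  b2: preds {b0,b4}: {b0} ∩ {b0,b2,b4} = {b0}; idom=b0
  b3: preds {b1,b2}: {b0,b1} ∩ {b0,b2} = {b0}; idom=b0
  b5: preds {b0,b3,b4,b6}: {b0} ∩ {b0,b3} ∩ {b0,b2,b4} ∩ {b0,b5,b6} = {b0}; idom=b0
  b7: preds {b1,b2,b6}: {b0,b1} ∩ {b0,b2} ∩ {b0,b5,b6} = {b0}; idom=b0
  b8: preds {b4,b7}: {b0,b2,b4} ∩ {b0,b7} = {b0}; idom=b0

Frontier:
  join b2 pred b0: · stop@b0
  join b2 pred b4: b4→b2 stop@b0
  join b3 pred b1: b1 stop@b0
  join b3 pred b2: b2 stop@b0
  join b5 pred b0: · stop@b0
  join b5 pred b3: b3 stop@b0
  join b5 pred b4: b4→b2 stop@b0
  join b5 pred b6: b6→b5 stop@b0
  join b7 pred b1: b1 stop@b0
  join b7 pred b2: b2 stop@b0
  join b7 pred b6: b6→b5 stop@b0
  join b8 pred b4: b4→b2 stop@b0
  join b8 pred b7: b7 stop@b0
  b0 → ∅
  b1 → {b3,b7}
  b2 → {b2,b3,b5,b7,b8}
  b3 → {b5}
  b4 → {b2,b5,b8}
  b5 → {b5,b7}
  b6 → {b5,b7}
  b7 → {b8}
  b8 → ∅

DF(b5) = ["b5", "b7"]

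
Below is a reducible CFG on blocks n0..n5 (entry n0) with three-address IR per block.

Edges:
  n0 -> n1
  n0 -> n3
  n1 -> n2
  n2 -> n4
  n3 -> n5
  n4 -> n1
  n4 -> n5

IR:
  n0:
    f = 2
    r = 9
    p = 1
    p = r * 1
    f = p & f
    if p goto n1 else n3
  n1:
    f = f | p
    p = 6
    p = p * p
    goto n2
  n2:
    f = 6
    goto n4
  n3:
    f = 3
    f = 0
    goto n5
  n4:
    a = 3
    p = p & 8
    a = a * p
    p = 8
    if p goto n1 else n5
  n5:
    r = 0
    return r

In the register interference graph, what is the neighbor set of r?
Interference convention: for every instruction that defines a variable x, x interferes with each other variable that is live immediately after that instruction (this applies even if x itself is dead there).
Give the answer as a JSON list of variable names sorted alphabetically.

Answer: ["f", "p"]

Working:
def/use:
  n0: def={f,p,r} ue=∅
  n1: def={f,p} ue={f,p}
  n2: def={f} ue=∅
  n3: def={f} ue=∅
  n4: def={a,p} ue={p}
  n5: def={r} ue=∅

Backward fixpoint:
  live n0: ∅→{f,p}
  live n1: {f,p}→{p}
  live n2: {p}→{f,p}
  live n3: ∅→∅
  live n4: {f,p}→{f,p}
  live n5: ∅→∅

Interfere edges:
  a↔{f,p}
  f↔{a,p,r}
  p↔{a,f,r}
  r↔{f,p}

N(r) = ["f", "p"]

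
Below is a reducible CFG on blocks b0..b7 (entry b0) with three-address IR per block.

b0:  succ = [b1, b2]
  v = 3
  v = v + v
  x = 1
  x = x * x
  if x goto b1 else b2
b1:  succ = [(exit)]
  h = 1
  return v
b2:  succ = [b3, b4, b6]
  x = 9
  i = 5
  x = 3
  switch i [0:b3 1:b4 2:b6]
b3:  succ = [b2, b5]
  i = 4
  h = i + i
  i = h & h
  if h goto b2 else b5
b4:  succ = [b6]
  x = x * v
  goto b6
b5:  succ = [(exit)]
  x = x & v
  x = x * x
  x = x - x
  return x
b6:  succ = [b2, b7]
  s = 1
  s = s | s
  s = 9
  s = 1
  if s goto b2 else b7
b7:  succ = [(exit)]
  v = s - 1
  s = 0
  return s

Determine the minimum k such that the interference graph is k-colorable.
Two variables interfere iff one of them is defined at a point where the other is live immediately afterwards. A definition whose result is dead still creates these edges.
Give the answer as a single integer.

Per-block:
  b0: def={v,x} ue=∅
  b1: def={h} ue={v}
  b2: def={i,x} ue=∅
  b3: def={h,i} ue=∅
  b4: def={x} ue={v,x}
  b5: def={x} ue={v,x}
  b6: def={s} ue=∅
  b7: def={s,v} ue={s}

Backward fixpoint:
  live b0: ∅→{v}
  live b1: {v}→∅
  live b2: {v}→{v,x}
  live b3: {v,x}→{v,x}
  live b4: {v,x}→{v}
  live b5: {v,x}→∅
  live b6: {v}→{s,v}
  live b7: {s}→∅

Conflict graph:
  h: {i,v,x}
  i: {h,v,x}
  s: {v}
  v: {h,i,s,x}
  x: {h,i,v}

Chromatic number:
  {h,i,v,x} pairwise interfere (4-clique) ⇒ χ ≥ 4
  assign h→r1 i→r2 s→r1 v→r0 x→r3 — no edge inside a register ⇒ χ ≤ 4
  χ = 4

Answer: 4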